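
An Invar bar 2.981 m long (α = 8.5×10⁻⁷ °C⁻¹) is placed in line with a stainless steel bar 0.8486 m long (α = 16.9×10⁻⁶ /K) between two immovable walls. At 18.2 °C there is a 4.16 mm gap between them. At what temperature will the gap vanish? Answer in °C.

α₁L₁ = 2.53385×10⁻⁶ m/K, α₂L₂ = 1.434134×10⁻⁵ m/K → total 1.687519×10⁻⁵ m/K
ΔT = g/(α₁L₁+α₂L₂) = 4.16×10⁻³ / 1.687519×10⁻⁵ = 246.52 K
T = 18.2 + 246.52 = 264.72 °C

T = 265 °C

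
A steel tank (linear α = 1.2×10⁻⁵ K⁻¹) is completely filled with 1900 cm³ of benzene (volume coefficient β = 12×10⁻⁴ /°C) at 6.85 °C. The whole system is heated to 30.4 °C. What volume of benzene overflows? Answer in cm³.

52.1 cm³

The tank also expands: β_container ≈ 3α = 3.6×10⁻⁵ /K
Net overflow = V₀(β_liq − 3α_cont)ΔT
β − 3α = 1.20×10⁻³ − 3.6×10⁻⁵ = 1.164×10⁻³ /K; ΔT = 23.55 K
ΔV = 1900 × 1.164×10⁻³ × 23.55 = 52.1 cm³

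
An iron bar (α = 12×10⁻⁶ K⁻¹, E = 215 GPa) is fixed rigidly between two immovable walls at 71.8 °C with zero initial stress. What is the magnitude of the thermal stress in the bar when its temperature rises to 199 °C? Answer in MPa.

Fully constrained: the free strain ε = αΔT is blocked, so σ = Eε = EαΔT.
|ΔT| = 127.2 K
σ = 215×10⁹ × 12×10⁻⁶ × 127.2 = 3.28×10⁸ Pa

σ = 328 MPa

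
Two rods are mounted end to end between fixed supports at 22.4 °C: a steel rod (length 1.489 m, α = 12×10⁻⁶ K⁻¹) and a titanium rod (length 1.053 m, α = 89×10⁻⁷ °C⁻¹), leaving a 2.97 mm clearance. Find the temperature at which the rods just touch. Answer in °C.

α₁L₁ = 1.7868×10⁻⁵ m/K, α₂L₂ = 9.3717×10⁻⁶ m/K → total 2.72397×10⁻⁵ m/K
ΔT = g/(α₁L₁+α₂L₂) = 2.97×10⁻³ / 2.72397×10⁻⁵ = 109.03 K
T = 22.4 + 109.03 = 131.43 °C

T = 131 °C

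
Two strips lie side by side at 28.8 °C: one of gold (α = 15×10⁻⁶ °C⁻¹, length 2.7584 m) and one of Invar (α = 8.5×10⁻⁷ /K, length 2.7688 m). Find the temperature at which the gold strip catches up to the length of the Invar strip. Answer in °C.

T = 295.3 °C

Equal length when α₁L₁ΔT − α₂L₂ΔT = L₂ − L₁ = 1.04×10⁻² m
α₁L₁ = 4.1376×10⁻⁵, α₂L₂ = 2.35348×10⁻⁶ → Δ(αL) = 3.902252×10⁻⁵ m/K
ΔT = 1.04×10⁻² / 3.902252×10⁻⁵ = 266.513 K, so T = 28.8 + 266.513 = 295.313 °C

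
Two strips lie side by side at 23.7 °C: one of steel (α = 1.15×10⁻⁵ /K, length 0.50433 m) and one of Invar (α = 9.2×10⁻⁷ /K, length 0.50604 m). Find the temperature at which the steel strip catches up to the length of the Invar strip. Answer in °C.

T = 344.3 °C

Equal length when α₁L₁ΔT − α₂L₂ΔT = L₂ − L₁ = 1.71×10⁻³ m
α₁L₁ = 5.799795×10⁻⁶, α₂L₂ = 4.655568×10⁻⁷ → Δ(αL) = 5.3342382×10⁻⁶ m/K
ΔT = 1.71×10⁻³ / 5.3342382×10⁻⁶ = 320.571 K, so T = 23.7 + 320.571 = 344.271 °C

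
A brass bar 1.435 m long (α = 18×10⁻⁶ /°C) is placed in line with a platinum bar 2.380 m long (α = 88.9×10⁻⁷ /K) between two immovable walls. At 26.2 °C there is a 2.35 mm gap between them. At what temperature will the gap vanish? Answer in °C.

α₁L₁ = 2.583×10⁻⁵ m/K, α₂L₂ = 2.11582×10⁻⁵ m/K → total 4.69882×10⁻⁵ m/K
ΔT = g/(α₁L₁+α₂L₂) = 2.35×10⁻³ / 4.69882×10⁻⁵ = 50.013 K
T = 26.2 + 50.013 = 76.213 °C

T = 76.2 °C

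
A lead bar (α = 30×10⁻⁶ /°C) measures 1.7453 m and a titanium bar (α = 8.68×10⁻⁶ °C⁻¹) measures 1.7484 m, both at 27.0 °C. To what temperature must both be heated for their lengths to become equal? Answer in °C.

Equal length when α₁L₁ΔT − α₂L₂ΔT = L₂ − L₁ = 3.10×10⁻³ m
α₁L₁ = 5.2359×10⁻⁵, α₂L₂ = 1.5176112×10⁻⁵ → Δ(αL) = 3.7182888×10⁻⁵ m/K
ΔT = 3.10×10⁻³ / 3.7182888×10⁻⁵ = 83.372 K, so T = 27.0 + 83.372 = 110.372 °C

T = 110.4 °C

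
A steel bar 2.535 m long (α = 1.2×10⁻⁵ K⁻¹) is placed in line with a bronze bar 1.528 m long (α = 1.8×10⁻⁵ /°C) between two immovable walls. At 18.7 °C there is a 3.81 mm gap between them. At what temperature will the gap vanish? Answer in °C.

T = 84.5 °C

Gap closes when ΔL₁ + ΔL₂ = 3.81 mm = 3.81×10⁻³ m
(α₁L₁ + α₂L₂)ΔT = g
α₁L₁ + α₂L₂ = 1.2×10⁻⁵×2.535 + 1.8×10⁻⁵×1.528 = 5.7924×10⁻⁵ m/K
ΔT = 3.81×10⁻³ / 5.7924×10⁻⁵ = 65.776 K
T = 18.7 + 65.776 = 84.476 °C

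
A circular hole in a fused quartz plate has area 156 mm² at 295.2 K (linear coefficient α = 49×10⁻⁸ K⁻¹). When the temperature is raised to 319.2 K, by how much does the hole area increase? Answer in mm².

ΔA = 0.00367 mm²

Area coefficient ≈ 2α; |ΔT| = 24.0 K
ΔA = 2αA₀ΔT = 2(49×10⁻⁸)(156)(24.0) = 3.67×10⁻³ mm²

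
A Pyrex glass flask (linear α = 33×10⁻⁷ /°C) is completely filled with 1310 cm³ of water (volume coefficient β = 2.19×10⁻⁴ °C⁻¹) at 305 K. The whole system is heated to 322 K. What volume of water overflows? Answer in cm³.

4.66 cm³

The flask also expands: β_container ≈ 3α = 9.9×10⁻⁶ /K
Net overflow = V₀(β_liq − 3α_cont)ΔT
β − 3α = 2.19×10⁻⁴ − 9.9×10⁻⁶ = 2.091×10⁻⁴ /K; ΔT = 17 K
ΔV = 1310 × 2.091×10⁻⁴ × 17 = 4.66 cm³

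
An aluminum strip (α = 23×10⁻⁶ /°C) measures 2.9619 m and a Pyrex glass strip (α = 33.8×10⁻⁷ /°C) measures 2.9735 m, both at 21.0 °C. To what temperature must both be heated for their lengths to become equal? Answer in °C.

Equal length when α₁L₁ΔT − α₂L₂ΔT = L₂ − L₁ = 1.16×10⁻² m
α₁L₁ = 6.81237×10⁻⁵, α₂L₂ = 1.005043×10⁻⁵ → Δ(αL) = 5.807327×10⁻⁵ m/K
ΔT = 1.16×10⁻² / 5.807327×10⁻⁵ = 199.748 K, so T = 21.0 + 199.748 = 220.748 °C

T = 220.7 °C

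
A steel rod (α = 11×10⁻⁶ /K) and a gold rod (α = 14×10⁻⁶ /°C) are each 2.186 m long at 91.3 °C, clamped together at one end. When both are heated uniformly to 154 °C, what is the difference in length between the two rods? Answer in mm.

ΔT = 62.7 K
steel: ΔL = 11×10⁻⁶ × 2.186 m × 62.7 = 1.5077×10⁻³ m = 1.5077 mm
gold: ΔL = 14×10⁻⁶ × 2.186 m × 62.7 = 1.9189×10⁻³ m = 1.9189 mm
difference = 1.9189 − 1.5077 = 0.4112 mm

0.411 mm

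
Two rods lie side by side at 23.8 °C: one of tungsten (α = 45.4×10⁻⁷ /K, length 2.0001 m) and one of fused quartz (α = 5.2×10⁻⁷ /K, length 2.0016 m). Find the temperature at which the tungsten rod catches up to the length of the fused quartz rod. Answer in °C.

L₁(1 + α₁ΔT) = L₂(1 + α₂ΔT) ⇒ ΔT = (L₂ − L₁)/(α₁L₁ − α₂L₂)
L₂ − L₁ = 2.0016 − 2.0001 = 1.50×10⁻³ m
α₁L₁ − α₂L₂ = 45.4×10⁻⁷×2.0001 − 5.2×10⁻⁷×2.0016 = 8.039622×10⁻⁶ m/K
ΔT = 1.50×10⁻³ / 8.039622×10⁻⁶ = 186.576 K
T = 23.8 + 186.576 = 210.376 °C

T = 210.4 °C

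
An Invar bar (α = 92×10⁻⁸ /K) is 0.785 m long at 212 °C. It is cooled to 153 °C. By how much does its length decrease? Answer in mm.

ΔL = 0.0426 mm

|ΔT| = |153 − 212| = 59 K
ΔL = αL₀ΔT = (92×10⁻⁸)(0.785)(59) = 4.26×10⁻⁵ m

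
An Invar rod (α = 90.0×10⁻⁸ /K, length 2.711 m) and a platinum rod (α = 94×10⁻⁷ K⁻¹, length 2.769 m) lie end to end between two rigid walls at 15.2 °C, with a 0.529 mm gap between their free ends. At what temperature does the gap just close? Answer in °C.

T = 33.8 °C

α₁L₁ = 2.4399×10⁻⁶ m/K, α₂L₂ = 2.60286×10⁻⁵ m/K → total 2.84685×10⁻⁵ m/K
ΔT = g/(α₁L₁+α₂L₂) = 5.29×10⁻⁴ / 2.84685×10⁻⁵ = 18.582 K
T = 15.2 + 18.582 = 33.782 °C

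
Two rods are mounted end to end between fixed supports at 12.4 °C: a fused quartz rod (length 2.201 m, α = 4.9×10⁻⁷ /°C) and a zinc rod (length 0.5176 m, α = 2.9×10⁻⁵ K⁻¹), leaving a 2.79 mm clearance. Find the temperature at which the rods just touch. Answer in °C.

Gap closes when ΔL₁ + ΔL₂ = 2.79 mm = 2.79×10⁻³ m
(α₁L₁ + α₂L₂)ΔT = g
α₁L₁ + α₂L₂ = 4.9×10⁻⁷×2.201 + 2.9×10⁻⁵×0.5176 = 1.608889×10⁻⁵ m/K
ΔT = 2.79×10⁻³ / 1.608889×10⁻⁵ = 173.41 K
T = 12.4 + 173.41 = 185.81 °C

T = 186 °C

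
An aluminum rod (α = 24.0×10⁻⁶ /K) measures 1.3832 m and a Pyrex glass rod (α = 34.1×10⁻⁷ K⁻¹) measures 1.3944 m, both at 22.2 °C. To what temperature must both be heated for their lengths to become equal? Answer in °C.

Equal length when α₁L₁ΔT − α₂L₂ΔT = L₂ − L₁ = 1.12×10⁻² m
α₁L₁ = 3.31968×10⁻⁵, α₂L₂ = 4.754904×10⁻⁶ → Δ(αL) = 2.8441896×10⁻⁵ m/K
ΔT = 1.12×10⁻² / 2.8441896×10⁻⁵ = 393.785 K, so T = 22.2 + 393.785 = 415.985 °C

T = 416.0 °C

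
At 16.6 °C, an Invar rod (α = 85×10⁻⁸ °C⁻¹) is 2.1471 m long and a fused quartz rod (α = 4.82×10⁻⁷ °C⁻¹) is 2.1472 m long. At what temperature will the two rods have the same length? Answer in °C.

T = 143.2 °C

Equal length when α₁L₁ΔT − α₂L₂ΔT = L₂ − L₁ = 1.00×10⁻⁴ m
α₁L₁ = 1.825035×10⁻⁶, α₂L₂ = 1.0349504×10⁻⁶ → Δ(αL) = 7.900846×10⁻⁷ m/K
ΔT = 1.00×10⁻⁴ / 7.900846×10⁻⁷ = 126.569 K, so T = 16.6 + 126.569 = 143.169 °C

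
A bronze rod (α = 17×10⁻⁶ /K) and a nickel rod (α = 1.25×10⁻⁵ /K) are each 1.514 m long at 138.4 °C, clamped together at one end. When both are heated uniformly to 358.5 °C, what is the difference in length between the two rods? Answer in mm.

ΔT = 220.1 K
bronze: ΔL = 17×10⁻⁶ × 1.514 m × 220.1 = 5.6649×10⁻³ m = 5.6649 mm
nickel: ΔL = 1.25×10⁻⁵ × 1.514 m × 220.1 = 4.1654×10⁻³ m = 4.1654 mm
difference = 5.6649 − 4.1654 = 1.4995 mm

1.50 mm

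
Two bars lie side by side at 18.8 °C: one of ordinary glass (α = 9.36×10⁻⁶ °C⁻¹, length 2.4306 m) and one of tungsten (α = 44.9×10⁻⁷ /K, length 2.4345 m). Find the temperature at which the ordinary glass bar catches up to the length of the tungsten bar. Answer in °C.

Equal length when α₁L₁ΔT − α₂L₂ΔT = L₂ − L₁ = 3.90×10⁻³ m
α₁L₁ = 2.2750416×10⁻⁵, α₂L₂ = 1.0930905×10⁻⁵ → Δ(αL) = 1.1819511×10⁻⁵ m/K
ΔT = 3.90×10⁻³ / 1.1819511×10⁻⁵ = 329.963 K, so T = 18.8 + 329.963 = 348.763 °C

T = 348.8 °C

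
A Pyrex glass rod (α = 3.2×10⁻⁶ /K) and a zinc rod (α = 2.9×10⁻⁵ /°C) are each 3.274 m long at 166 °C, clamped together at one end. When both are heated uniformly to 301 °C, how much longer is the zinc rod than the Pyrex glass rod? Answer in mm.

ΔT = 135 K
Pyrex glass: ΔL = 3.2×10⁻⁶ × 3.274 m × 135 = 1.4144×10⁻³ m = 1.4144 mm
zinc: ΔL = 2.9×10⁻⁵ × 3.274 m × 135 = 1.2818×10⁻² m = 12.818 mm
difference = 12.818 − 1.4144 = 11.4036 mm

11.4 mm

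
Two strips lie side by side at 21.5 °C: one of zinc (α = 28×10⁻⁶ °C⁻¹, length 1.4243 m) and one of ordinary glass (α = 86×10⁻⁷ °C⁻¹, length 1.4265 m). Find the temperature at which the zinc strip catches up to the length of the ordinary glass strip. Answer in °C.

L₁(1 + α₁ΔT) = L₂(1 + α₂ΔT) ⇒ ΔT = (L₂ − L₁)/(α₁L₁ − α₂L₂)
L₂ − L₁ = 1.4265 − 1.4243 = 2.20×10⁻³ m
α₁L₁ − α₂L₂ = 28×10⁻⁶×1.4243 − 86×10⁻⁷×1.4265 = 2.76125×10⁻⁵ m/K
ΔT = 2.20×10⁻³ / 2.76125×10⁻⁵ = 79.674 K
T = 21.5 + 79.674 = 101.174 °C

T = 101.2 °C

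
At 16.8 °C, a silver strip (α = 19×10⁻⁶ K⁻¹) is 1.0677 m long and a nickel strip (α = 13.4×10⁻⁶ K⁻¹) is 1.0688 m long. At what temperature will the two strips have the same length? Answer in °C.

Equal length when α₁L₁ΔT − α₂L₂ΔT = L₂ − L₁ = 1.10×10⁻³ m
α₁L₁ = 2.02863×10⁻⁵, α₂L₂ = 1.432192×10⁻⁵ → Δ(αL) = 5.96438×10⁻⁶ m/K
ΔT = 1.10×10⁻³ / 5.96438×10⁻⁶ = 184.428 K, so T = 16.8 + 184.428 = 201.228 °C

T = 201.2 °C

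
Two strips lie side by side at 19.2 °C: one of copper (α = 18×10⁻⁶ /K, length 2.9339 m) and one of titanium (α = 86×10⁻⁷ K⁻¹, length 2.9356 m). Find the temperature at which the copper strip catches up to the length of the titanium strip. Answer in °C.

Equal length when α₁L₁ΔT − α₂L₂ΔT = L₂ − L₁ = 1.70×10⁻³ m
α₁L₁ = 5.28102×10⁻⁵, α₂L₂ = 2.524616×10⁻⁵ → Δ(αL) = 2.756404×10⁻⁵ m/K
ΔT = 1.70×10⁻³ / 2.756404×10⁻⁵ = 61.6746 K, so T = 19.2 + 61.6746 = 80.8746 °C

T = 80.87 °C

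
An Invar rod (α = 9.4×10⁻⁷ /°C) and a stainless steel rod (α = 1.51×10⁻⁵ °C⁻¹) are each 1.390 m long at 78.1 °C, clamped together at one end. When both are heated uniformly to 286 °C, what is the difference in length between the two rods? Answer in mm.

4.09 mm

ΔT = 207.9 K
Invar: ΔL = 9.4×10⁻⁷ × 1.390 m × 207.9 = 2.7164×10⁻⁴ m = 0.27164 mm
stainless steel: ΔL = 1.51×10⁻⁵ × 1.390 m × 207.9 = 4.3636×10⁻³ m = 4.3636 mm
difference = 4.3636 − 0.27164 = 4.09196 mm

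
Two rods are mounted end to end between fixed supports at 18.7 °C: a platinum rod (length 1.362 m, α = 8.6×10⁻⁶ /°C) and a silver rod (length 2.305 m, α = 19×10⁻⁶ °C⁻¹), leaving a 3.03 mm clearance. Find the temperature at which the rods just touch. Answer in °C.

T = 73.3 °C

α₁L₁ = 1.17132×10⁻⁵ m/K, α₂L₂ = 4.3795×10⁻⁵ m/K → total 5.55082×10⁻⁵ m/K
ΔT = g/(α₁L₁+α₂L₂) = 3.03×10⁻³ / 5.55082×10⁻⁵ = 54.587 K
T = 18.7 + 54.587 = 73.287 °C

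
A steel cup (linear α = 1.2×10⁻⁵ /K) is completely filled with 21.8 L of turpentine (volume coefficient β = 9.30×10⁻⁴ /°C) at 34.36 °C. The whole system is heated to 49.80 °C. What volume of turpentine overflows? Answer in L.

0.301 L

The cup also expands: β_container ≈ 3α = 3.6×10⁻⁵ /K
Net overflow = V₀(β_liq − 3α_cont)ΔT
β − 3α = 9.30×10⁻⁴ − 3.6×10⁻⁵ = 8.94×10⁻⁴ /K; ΔT = 15.44 K
ΔV = 21.8 × 8.94×10⁻⁴ × 15.44 = 0.301 L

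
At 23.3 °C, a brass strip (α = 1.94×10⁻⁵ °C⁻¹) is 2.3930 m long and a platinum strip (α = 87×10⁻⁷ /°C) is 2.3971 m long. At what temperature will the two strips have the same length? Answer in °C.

T = 183.6 °C

Equal length when α₁L₁ΔT − α₂L₂ΔT = L₂ − L₁ = 4.10×10⁻³ m
α₁L₁ = 4.64242×10⁻⁵, α₂L₂ = 2.085477×10⁻⁵ → Δ(αL) = 2.556943×10⁻⁵ m/K
ΔT = 4.10×10⁻³ / 2.556943×10⁻⁵ = 160.348 K, so T = 23.3 + 160.348 = 183.648 °C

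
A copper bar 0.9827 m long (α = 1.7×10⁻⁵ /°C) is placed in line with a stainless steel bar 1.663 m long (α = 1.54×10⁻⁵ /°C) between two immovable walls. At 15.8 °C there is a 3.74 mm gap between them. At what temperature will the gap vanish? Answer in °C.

Gap closes when ΔL₁ + ΔL₂ = 3.74 mm = 3.74×10⁻³ m
(α₁L₁ + α₂L₂)ΔT = g
α₁L₁ + α₂L₂ = 1.7×10⁻⁵×0.9827 + 1.54×10⁻⁵×1.663 = 4.23161×10⁻⁵ m/K
ΔT = 3.74×10⁻³ / 4.23161×10⁻⁵ = 88.38 K
T = 15.8 + 88.38 = 104.18 °C

T = 104 °C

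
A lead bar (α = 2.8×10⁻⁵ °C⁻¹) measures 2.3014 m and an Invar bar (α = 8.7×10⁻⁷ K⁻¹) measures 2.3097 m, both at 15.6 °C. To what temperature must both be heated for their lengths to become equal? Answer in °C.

T = 148.5 °C

Equal length when α₁L₁ΔT − α₂L₂ΔT = L₂ − L₁ = 8.30×10⁻³ m
α₁L₁ = 6.44392×10⁻⁵, α₂L₂ = 2.009439×10⁻⁶ → Δ(αL) = 6.2429761×10⁻⁵ m/K
ΔT = 8.30×10⁻³ / 6.2429761×10⁻⁵ = 132.949 K, so T = 15.6 + 132.949 = 148.549 °C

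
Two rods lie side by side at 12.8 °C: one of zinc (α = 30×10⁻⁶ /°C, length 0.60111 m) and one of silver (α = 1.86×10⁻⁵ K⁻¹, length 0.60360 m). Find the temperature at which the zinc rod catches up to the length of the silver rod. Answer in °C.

L₁(1 + α₁ΔT) = L₂(1 + α₂ΔT) ⇒ ΔT = (L₂ − L₁)/(α₁L₁ − α₂L₂)
L₂ − L₁ = 0.60360 − 0.60111 = 2.49×10⁻³ m
α₁L₁ − α₂L₂ = 30×10⁻⁶×0.60111 − 1.86×10⁻⁵×0.60360 = 6.80634×10⁻⁶ m/K
ΔT = 2.49×10⁻³ / 6.80634×10⁻⁶ = 365.835 K
T = 12.8 + 365.835 = 378.635 °C

T = 378.6 °C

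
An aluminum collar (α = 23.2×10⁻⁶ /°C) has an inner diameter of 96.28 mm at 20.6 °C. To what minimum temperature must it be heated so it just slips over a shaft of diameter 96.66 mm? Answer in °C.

Required Δd = 96.66 − 96.28 = 0.38 mm
Δd = αd₀ΔT ⇒ ΔT = Δd/(αd₀) = 0.38 / (23.2×10⁻⁶ × 96.28) = 170.12 K
T_min = 20.6 + 170.12 = 190.72 °C

T = 191 °C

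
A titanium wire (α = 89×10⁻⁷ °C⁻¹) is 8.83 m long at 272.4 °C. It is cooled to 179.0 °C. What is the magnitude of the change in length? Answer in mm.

|ΔT| = |179.0 − 272.4| = 93.4 K
ΔL = αL₀ΔT = (89×10⁻⁷)(8.83)(93.4) = 7.34×10⁻³ m

ΔL = 7.34 mm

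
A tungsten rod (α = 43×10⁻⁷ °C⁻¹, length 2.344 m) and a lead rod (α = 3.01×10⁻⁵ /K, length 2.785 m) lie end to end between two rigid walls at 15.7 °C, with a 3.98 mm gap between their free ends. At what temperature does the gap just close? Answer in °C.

Gap closes when ΔL₁ + ΔL₂ = 3.98 mm = 3.98×10⁻³ m
(α₁L₁ + α₂L₂)ΔT = g
α₁L₁ + α₂L₂ = 43×10⁻⁷×2.344 + 3.01×10⁻⁵×2.785 = 9.39077×10⁻⁵ m/K
ΔT = 3.98×10⁻³ / 9.39077×10⁻⁵ = 42.382 K
T = 15.7 + 42.382 = 58.082 °C

T = 58.1 °C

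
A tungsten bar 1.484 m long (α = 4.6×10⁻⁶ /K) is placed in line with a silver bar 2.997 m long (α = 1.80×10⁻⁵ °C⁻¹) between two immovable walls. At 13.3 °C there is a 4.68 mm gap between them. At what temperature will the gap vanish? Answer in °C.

α₁L₁ = 6.8264×10⁻⁶ m/K, α₂L₂ = 5.3946×10⁻⁵ m/K → total 6.07724×10⁻⁵ m/K
ΔT = g/(α₁L₁+α₂L₂) = 4.68×10⁻³ / 6.07724×10⁻⁵ = 77.009 K
T = 13.3 + 77.009 = 90.309 °C

T = 90.3 °C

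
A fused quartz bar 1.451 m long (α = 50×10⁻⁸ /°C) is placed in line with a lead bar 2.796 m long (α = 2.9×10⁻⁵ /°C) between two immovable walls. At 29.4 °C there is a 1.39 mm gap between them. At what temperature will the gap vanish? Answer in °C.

T = 46.4 °C

α₁L₁ = 7.255×10⁻⁷ m/K, α₂L₂ = 8.1084×10⁻⁵ m/K → total 8.18095×10⁻⁵ m/K
ΔT = g/(α₁L₁+α₂L₂) = 1.39×10⁻³ / 8.18095×10⁻⁵ = 16.991 K
T = 29.4 + 16.991 = 46.391 °C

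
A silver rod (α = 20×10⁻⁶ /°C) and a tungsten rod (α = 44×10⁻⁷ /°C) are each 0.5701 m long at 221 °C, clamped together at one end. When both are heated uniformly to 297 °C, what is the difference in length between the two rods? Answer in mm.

0.676 mm

ΔT = 76 K
silver: ΔL = 20×10⁻⁶ × 0.5701 m × 76 = 8.6655×10⁻⁴ m = 0.86655 mm
tungsten: ΔL = 44×10⁻⁷ × 0.5701 m × 76 = 1.9064×10⁻⁴ m = 0.19064 mm
difference = 0.86655 − 0.19064 = 0.67591 mm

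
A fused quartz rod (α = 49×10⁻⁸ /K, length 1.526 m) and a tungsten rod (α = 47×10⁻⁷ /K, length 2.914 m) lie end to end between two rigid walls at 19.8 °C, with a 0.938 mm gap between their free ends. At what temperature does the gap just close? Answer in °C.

T = 84.7 °C

Gap closes when ΔL₁ + ΔL₂ = 0.938 mm = 9.38×10⁻⁴ m
(α₁L₁ + α₂L₂)ΔT = g
α₁L₁ + α₂L₂ = 49×10⁻⁸×1.526 + 47×10⁻⁷×2.914 = 1.444354×10⁻⁵ m/K
ΔT = 9.38×10⁻⁴ / 1.444354×10⁻⁵ = 64.943 K
T = 19.8 + 64.943 = 84.743 °C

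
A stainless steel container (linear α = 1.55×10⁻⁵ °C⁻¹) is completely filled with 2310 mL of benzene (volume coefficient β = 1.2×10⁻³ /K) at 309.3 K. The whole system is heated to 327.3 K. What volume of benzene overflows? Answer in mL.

The container also expands: β_container ≈ 3α = 4.65×10⁻⁵ /K
Net overflow = V₀(β_liq − 3α_cont)ΔT
β − 3α = 1.20×10⁻³ − 4.65×10⁻⁵ = 1.1535×10⁻³ /K; ΔT = 18.0 K
ΔV = 2310 × 1.1535×10⁻³ × 18.0 = 48.0 mL

48.0 mL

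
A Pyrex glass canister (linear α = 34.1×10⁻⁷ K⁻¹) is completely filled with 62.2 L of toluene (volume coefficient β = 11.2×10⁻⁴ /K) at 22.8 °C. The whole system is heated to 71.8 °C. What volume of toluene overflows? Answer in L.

3.38 L

The canister also expands: β_container ≈ 3α = 1.023×10⁻⁵ /K
Net overflow = V₀(β_liq − 3α_cont)ΔT
β − 3α = 1.12×10⁻³ − 1.023×10⁻⁵ = 1.10977×10⁻³ /K; ΔT = 49.0 K
ΔV = 62.2 × 1.10977×10⁻³ × 49.0 = 3.38 L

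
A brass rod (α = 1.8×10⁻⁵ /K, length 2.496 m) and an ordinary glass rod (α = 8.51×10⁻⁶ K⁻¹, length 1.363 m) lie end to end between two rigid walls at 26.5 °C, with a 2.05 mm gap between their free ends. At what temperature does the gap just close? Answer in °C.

T = 62.8 °C

α₁L₁ = 4.4928×10⁻⁵ m/K, α₂L₂ = 1.159913×10⁻⁵ m/K → total 5.652713×10⁻⁵ m/K
ΔT = g/(α₁L₁+α₂L₂) = 2.05×10⁻³ / 5.652713×10⁻⁵ = 36.266 K
T = 26.5 + 36.266 = 62.766 °C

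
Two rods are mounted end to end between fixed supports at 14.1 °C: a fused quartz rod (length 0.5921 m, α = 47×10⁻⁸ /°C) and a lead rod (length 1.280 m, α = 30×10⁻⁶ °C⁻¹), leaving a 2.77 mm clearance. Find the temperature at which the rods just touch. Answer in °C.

α₁L₁ = 2.78287×10⁻⁷ m/K, α₂L₂ = 3.840×10⁻⁵ m/K → total 3.8678287×10⁻⁵ m/K
ΔT = g/(α₁L₁+α₂L₂) = 2.77×10⁻³ / 3.8678287×10⁻⁵ = 71.616 K
T = 14.1 + 71.616 = 85.716 °C

T = 85.7 °C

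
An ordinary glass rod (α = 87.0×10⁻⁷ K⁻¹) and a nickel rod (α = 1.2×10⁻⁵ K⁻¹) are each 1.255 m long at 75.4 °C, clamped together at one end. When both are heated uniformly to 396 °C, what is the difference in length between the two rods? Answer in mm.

1.33 mm

ΔT = 320.6 K
ordinary glass: ΔL = 87.0×10⁻⁷ × 1.255 m × 320.6 = 3.5005×10⁻³ m = 3.5005 mm
nickel: ΔL = 1.2×10⁻⁵ × 1.255 m × 320.6 = 4.8282×10⁻³ m = 4.8282 mm
difference = 4.8282 − 3.5005 = 1.3277 mm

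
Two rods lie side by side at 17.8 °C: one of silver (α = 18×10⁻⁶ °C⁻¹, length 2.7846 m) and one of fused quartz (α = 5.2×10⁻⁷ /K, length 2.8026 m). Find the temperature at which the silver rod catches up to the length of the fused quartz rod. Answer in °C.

T = 387.7 °C

L₁(1 + α₁ΔT) = L₂(1 + α₂ΔT) ⇒ ΔT = (L₂ − L₁)/(α₁L₁ − α₂L₂)
L₂ − L₁ = 2.8026 − 2.7846 = 1.80×10⁻² m
α₁L₁ − α₂L₂ = 18×10⁻⁶×2.7846 − 5.2×10⁻⁷×2.8026 = 4.8665448×10⁻⁵ m/K
ΔT = 1.80×10⁻² / 4.8665448×10⁻⁵ = 369.872 K
T = 17.8 + 369.872 = 387.672 °C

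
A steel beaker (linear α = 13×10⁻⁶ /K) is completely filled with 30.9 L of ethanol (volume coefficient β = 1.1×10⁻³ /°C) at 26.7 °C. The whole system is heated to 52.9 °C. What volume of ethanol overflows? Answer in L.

0.859 L

The beaker also expands: β_container ≈ 3α = 3.9×10⁻⁵ /K
Net overflow = V₀(β_liq − 3α_cont)ΔT
β − 3α = 1.10×10⁻³ − 3.9×10⁻⁵ = 1.061×10⁻³ /K; ΔT = 26.2 K
ΔV = 30.9 × 1.061×10⁻³ × 26.2 = 0.859 L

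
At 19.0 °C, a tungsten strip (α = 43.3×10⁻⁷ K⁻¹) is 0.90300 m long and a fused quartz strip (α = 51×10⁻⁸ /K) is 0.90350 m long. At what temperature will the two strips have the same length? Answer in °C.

L₁(1 + α₁ΔT) = L₂(1 + α₂ΔT) ⇒ ΔT = (L₂ − L₁)/(α₁L₁ − α₂L₂)
L₂ − L₁ = 0.90350 − 0.90300 = 5.00×10⁻⁴ m
α₁L₁ − α₂L₂ = 43.3×10⁻⁷×0.90300 − 51×10⁻⁸×0.90350 = 3.449205×10⁻⁶ m/K
ΔT = 5.00×10⁻⁴ / 3.449205×10⁻⁶ = 144.961 K
T = 19.0 + 144.961 = 163.961 °C

T = 164.0 °C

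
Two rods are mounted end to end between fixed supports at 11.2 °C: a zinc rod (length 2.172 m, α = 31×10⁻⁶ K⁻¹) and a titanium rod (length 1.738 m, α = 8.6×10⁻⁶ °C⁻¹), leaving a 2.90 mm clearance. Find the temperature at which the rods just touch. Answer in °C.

T = 46.4 °C

α₁L₁ = 6.7332×10⁻⁵ m/K, α₂L₂ = 1.49468×10⁻⁵ m/K → total 8.22788×10⁻⁵ m/K
ΔT = g/(α₁L₁+α₂L₂) = 2.90×10⁻³ / 8.22788×10⁻⁵ = 35.246 K
T = 11.2 + 35.246 = 46.446 °C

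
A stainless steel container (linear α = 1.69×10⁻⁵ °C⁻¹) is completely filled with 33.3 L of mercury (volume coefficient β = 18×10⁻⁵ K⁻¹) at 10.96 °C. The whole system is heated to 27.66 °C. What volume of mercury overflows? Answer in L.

0.0719 L

The container also expands: β_container ≈ 3α = 5.07×10⁻⁵ /K
Net overflow = V₀(β_liq − 3α_cont)ΔT
β − 3α = 1.80×10⁻⁴ − 5.07×10⁻⁵ = 1.293×10⁻⁴ /K; ΔT = 16.70 K
ΔV = 33.3 × 1.293×10⁻⁴ × 16.70 = 0.0719 L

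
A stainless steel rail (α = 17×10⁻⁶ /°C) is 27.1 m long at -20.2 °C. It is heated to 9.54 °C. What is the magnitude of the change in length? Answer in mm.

|ΔT| = |9.54 − (-20.2)| = 29.74 K
ΔL = αL₀ΔT = (17×10⁻⁶)(27.1)(29.74) = 1.37×10⁻² m

ΔL = 13.7 mm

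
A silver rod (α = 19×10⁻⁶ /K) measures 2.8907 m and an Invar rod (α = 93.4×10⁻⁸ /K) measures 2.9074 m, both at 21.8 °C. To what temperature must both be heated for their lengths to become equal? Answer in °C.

Equal length when α₁L₁ΔT − α₂L₂ΔT = L₂ − L₁ = 1.67×10⁻² m
α₁L₁ = 5.49233×10⁻⁵, α₂L₂ = 2.7155116×10⁻⁶ → Δ(αL) = 5.22077884×10⁻⁵ m/K
ΔT = 1.67×10⁻² / 5.22077884×10⁻⁵ = 319.876 K, so T = 21.8 + 319.876 = 341.676 °C

T = 341.7 °C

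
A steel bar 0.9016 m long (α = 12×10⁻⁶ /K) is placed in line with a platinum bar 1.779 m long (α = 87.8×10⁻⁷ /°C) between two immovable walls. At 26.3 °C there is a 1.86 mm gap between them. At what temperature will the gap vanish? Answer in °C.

Gap closes when ΔL₁ + ΔL₂ = 1.86 mm = 1.86×10⁻³ m
(α₁L₁ + α₂L₂)ΔT = g
α₁L₁ + α₂L₂ = 12×10⁻⁶×0.9016 + 87.8×10⁻⁷×1.779 = 2.643882×10⁻⁵ m/K
ΔT = 1.86×10⁻³ / 2.643882×10⁻⁵ = 70.351 K
T = 26.3 + 70.351 = 96.651 °C

T = 96.7 °C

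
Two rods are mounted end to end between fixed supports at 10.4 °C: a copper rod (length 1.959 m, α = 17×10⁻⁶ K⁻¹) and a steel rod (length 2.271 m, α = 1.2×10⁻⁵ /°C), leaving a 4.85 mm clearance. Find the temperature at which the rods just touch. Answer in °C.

α₁L₁ = 3.3303×10⁻⁵ m/K, α₂L₂ = 2.7252×10⁻⁵ m/K → total 6.0555×10⁻⁵ m/K
ΔT = g/(α₁L₁+α₂L₂) = 4.85×10⁻³ / 6.0555×10⁻⁵ = 80.092 K
T = 10.4 + 80.092 = 90.492 °C

T = 90.5 °C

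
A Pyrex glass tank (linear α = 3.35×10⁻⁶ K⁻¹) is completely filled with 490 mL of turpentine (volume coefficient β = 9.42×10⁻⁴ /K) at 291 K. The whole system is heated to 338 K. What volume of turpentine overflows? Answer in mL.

21.5 mL

The tank also expands: β_container ≈ 3α = 1.005×10⁻⁵ /K
Net overflow = V₀(β_liq − 3α_cont)ΔT
β − 3α = 9.42×10⁻⁴ − 1.005×10⁻⁵ = 9.3195×10⁻⁴ /K; ΔT = 47 K
ΔV = 490 × 9.3195×10⁻⁴ × 47 = 21.5 mL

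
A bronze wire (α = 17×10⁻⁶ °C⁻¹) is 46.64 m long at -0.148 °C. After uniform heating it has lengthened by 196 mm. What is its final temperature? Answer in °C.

ΔL = αL₀ΔT ⇒ ΔT = ΔL / (αL₀)
ΔT = 196×10⁻³ m / (17×10⁻⁶ × 46.64 m) = 247.200 K
T = -0.148 + 247.200 = 247.052 °C

T = 247 °C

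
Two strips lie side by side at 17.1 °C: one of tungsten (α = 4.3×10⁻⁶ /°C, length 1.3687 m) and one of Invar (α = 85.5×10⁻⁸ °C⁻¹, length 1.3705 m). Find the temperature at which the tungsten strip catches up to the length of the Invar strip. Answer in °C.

L₁(1 + α₁ΔT) = L₂(1 + α₂ΔT) ⇒ ΔT = (L₂ − L₁)/(α₁L₁ − α₂L₂)
L₂ − L₁ = 1.3705 − 1.3687 = 1.80×10⁻³ m
α₁L₁ − α₂L₂ = 4.3×10⁻⁶×1.3687 − 85.5×10⁻⁸×1.3705 = 4.7136325×10⁻⁶ m/K
ΔT = 1.80×10⁻³ / 4.7136325×10⁻⁶ = 381.871 K
T = 17.1 + 381.871 = 398.971 °C

T = 399.0 °C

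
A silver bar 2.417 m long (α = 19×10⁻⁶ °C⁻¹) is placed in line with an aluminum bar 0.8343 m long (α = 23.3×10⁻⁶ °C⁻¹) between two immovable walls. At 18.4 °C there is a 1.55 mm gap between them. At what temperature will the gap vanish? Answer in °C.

Gap closes when ΔL₁ + ΔL₂ = 1.55 mm = 1.55×10⁻³ m
(α₁L₁ + α₂L₂)ΔT = g
α₁L₁ + α₂L₂ = 19×10⁻⁶×2.417 + 23.3×10⁻⁶×0.8343 = 6.536219×10⁻⁵ m/K
ΔT = 1.55×10⁻³ / 6.536219×10⁻⁵ = 23.714 K
T = 18.4 + 23.714 = 42.114 °C

T = 42.1 °C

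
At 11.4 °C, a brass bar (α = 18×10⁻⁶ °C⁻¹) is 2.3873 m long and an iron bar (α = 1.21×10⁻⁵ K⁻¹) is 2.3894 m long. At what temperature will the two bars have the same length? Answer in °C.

L₁(1 + α₁ΔT) = L₂(1 + α₂ΔT) ⇒ ΔT = (L₂ − L₁)/(α₁L₁ − α₂L₂)
L₂ − L₁ = 2.3894 − 2.3873 = 2.10×10⁻³ m
α₁L₁ − α₂L₂ = 18×10⁻⁶×2.3873 − 1.21×10⁻⁵×2.3894 = 1.405966×10⁻⁵ m/K
ΔT = 2.10×10⁻³ / 1.405966×10⁻⁵ = 149.363 K
T = 11.4 + 149.363 = 160.763 °C

T = 160.8 °C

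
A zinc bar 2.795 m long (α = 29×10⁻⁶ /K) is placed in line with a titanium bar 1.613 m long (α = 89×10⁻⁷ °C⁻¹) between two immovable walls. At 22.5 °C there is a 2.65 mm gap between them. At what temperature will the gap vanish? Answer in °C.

T = 50.3 °C

α₁L₁ = 8.1055×10⁻⁵ m/K, α₂L₂ = 1.43557×10⁻⁵ m/K → total 9.54107×10⁻⁵ m/K
ΔT = g/(α₁L₁+α₂L₂) = 2.65×10⁻³ / 9.54107×10⁻⁵ = 27.775 K
T = 22.5 + 27.775 = 50.275 °C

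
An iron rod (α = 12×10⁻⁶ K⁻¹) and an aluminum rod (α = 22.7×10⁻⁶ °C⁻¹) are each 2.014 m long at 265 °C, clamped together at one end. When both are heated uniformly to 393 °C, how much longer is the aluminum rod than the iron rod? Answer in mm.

ΔT = 128 K
iron: ΔL = 12×10⁻⁶ × 2.014 m × 128 = 3.0935×10⁻³ m = 3.0935 mm
aluminum: ΔL = 22.7×10⁻⁶ × 2.014 m × 128 = 5.8519×10⁻³ m = 5.8519 mm
difference = 5.8519 − 3.0935 = 2.7584 mm

2.76 mm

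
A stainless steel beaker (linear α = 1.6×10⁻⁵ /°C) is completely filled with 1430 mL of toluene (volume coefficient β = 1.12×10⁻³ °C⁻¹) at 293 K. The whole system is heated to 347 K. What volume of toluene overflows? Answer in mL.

82.8 mL

The beaker also expands: β_container ≈ 3α = 4.8×10⁻⁵ /K
Net overflow = V₀(β_liq − 3α_cont)ΔT
β − 3α = 1.12×10⁻³ − 4.8×10⁻⁵ = 1.072×10⁻³ /K; ΔT = 54 K
ΔV = 1430 × 1.072×10⁻³ × 54 = 82.8 mL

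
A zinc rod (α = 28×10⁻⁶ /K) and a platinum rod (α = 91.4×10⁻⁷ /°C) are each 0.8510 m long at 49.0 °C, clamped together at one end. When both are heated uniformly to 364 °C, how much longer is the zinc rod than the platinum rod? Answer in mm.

5.06 mm

ΔT = 315.0 K
zinc: ΔL = 28×10⁻⁶ × 0.8510 m × 315.0 = 7.5058×10⁻³ m = 7.5058 mm
platinum: ΔL = 91.4×10⁻⁷ × 0.8510 m × 315.0 = 2.4501×10⁻³ m = 2.4501 mm
difference = 7.5058 − 2.4501 = 5.0557 mm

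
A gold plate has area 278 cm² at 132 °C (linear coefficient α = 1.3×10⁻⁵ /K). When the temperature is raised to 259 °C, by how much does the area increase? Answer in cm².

ΔA = 0.918 cm²

Area coefficient ≈ 2α; |ΔT| = 127 K
ΔA = 2αA₀ΔT = 2(1.3×10⁻⁵)(278)(127) = 0.918 cm²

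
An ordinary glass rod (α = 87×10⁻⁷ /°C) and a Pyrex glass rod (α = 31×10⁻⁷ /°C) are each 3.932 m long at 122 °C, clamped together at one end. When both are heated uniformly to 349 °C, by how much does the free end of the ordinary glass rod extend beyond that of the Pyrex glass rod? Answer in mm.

5.00 mm

ΔT = 227 K
ordinary glass: ΔL = 87×10⁻⁷ × 3.932 m × 227 = 7.7653×10⁻³ m = 7.7653 mm
Pyrex glass: ΔL = 31×10⁻⁷ × 3.932 m × 227 = 2.7669×10⁻³ m = 2.7669 mm
difference = 7.7653 − 2.7669 = 4.9984 mm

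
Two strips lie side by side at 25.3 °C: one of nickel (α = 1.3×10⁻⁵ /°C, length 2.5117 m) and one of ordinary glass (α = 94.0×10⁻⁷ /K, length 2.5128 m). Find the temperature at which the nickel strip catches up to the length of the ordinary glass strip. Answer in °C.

T = 147.1 °C

L₁(1 + α₁ΔT) = L₂(1 + α₂ΔT) ⇒ ΔT = (L₂ − L₁)/(α₁L₁ − α₂L₂)
L₂ − L₁ = 2.5128 − 2.5117 = 1.10×10⁻³ m
α₁L₁ − α₂L₂ = 1.3×10⁻⁵×2.5117 − 94.0×10⁻⁷×2.5128 = 9.03178×10⁻⁶ m/K
ΔT = 1.10×10⁻³ / 9.03178×10⁻⁶ = 121.792 K
T = 25.3 + 121.792 = 147.092 °C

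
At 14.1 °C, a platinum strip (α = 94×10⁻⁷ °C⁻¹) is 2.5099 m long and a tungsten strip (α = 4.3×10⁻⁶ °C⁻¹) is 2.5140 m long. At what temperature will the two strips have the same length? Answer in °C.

T = 334.8 °C

L₁(1 + α₁ΔT) = L₂(1 + α₂ΔT) ⇒ ΔT = (L₂ − L₁)/(α₁L₁ − α₂L₂)
L₂ − L₁ = 2.5140 − 2.5099 = 4.10×10⁻³ m
α₁L₁ − α₂L₂ = 94×10⁻⁷×2.5099 − 4.3×10⁻⁶×2.5140 = 1.278286×10⁻⁵ m/K
ΔT = 4.10×10⁻³ / 1.278286×10⁻⁵ = 320.742 K
T = 14.1 + 320.742 = 334.842 °C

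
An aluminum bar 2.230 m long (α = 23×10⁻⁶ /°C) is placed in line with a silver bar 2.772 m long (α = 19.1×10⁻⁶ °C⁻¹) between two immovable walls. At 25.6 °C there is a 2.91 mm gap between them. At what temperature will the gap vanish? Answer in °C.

T = 53.5 °C

Gap closes when ΔL₁ + ΔL₂ = 2.91 mm = 2.91×10⁻³ m
(α₁L₁ + α₂L₂)ΔT = g
α₁L₁ + α₂L₂ = 23×10⁻⁶×2.230 + 19.1×10⁻⁶×2.772 = 1.042352×10⁻⁴ m/K
ΔT = 2.91×10⁻³ / 1.042352×10⁻⁴ = 27.918 K
T = 25.6 + 27.918 = 53.518 °C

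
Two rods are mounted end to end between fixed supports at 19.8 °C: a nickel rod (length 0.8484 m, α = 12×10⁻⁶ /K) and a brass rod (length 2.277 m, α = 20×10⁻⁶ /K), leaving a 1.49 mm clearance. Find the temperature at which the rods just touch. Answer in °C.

T = 46.5 °C

Gap closes when ΔL₁ + ΔL₂ = 1.49 mm = 1.49×10⁻³ m
(α₁L₁ + α₂L₂)ΔT = g
α₁L₁ + α₂L₂ = 12×10⁻⁶×0.8484 + 20×10⁻⁶×2.277 = 5.57208×10⁻⁵ m/K
ΔT = 1.49×10⁻³ / 5.57208×10⁻⁵ = 26.740 K
T = 19.8 + 26.740 = 46.540 °C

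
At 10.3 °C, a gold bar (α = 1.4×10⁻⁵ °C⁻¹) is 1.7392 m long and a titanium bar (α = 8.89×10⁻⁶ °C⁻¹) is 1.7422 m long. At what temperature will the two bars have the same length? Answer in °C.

Equal length when α₁L₁ΔT − α₂L₂ΔT = L₂ − L₁ = 3.00×10⁻³ m
α₁L₁ = 2.43488×10⁻⁵, α₂L₂ = 1.5488158×10⁻⁵ → Δ(αL) = 8.860642×10⁻⁶ m/K
ΔT = 3.00×10⁻³ / 8.860642×10⁻⁶ = 338.576 K, so T = 10.3 + 338.576 = 348.876 °C

T = 348.9 °C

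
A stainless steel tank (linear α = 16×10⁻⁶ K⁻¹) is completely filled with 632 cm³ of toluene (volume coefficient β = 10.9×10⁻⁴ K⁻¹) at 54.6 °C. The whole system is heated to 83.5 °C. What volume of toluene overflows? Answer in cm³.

19.0 cm³

The tank also expands: β_container ≈ 3α = 4.8×10⁻⁵ /K
Net overflow = V₀(β_liq − 3α_cont)ΔT
β − 3α = 1.09×10⁻³ − 4.8×10⁻⁵ = 1.042×10⁻³ /K; ΔT = 28.9 K
ΔV = 632 × 1.042×10⁻³ × 28.9 = 19.0 cm³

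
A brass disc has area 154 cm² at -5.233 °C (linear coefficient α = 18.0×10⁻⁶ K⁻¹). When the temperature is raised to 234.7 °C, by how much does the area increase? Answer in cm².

ΔA = 1.33 cm²

Area coefficient ≈ 2α; |ΔT| = 239.933 K
ΔA = 2αA₀ΔT = 2(18.0×10⁻⁶)(154)(239.933) = 1.33 cm²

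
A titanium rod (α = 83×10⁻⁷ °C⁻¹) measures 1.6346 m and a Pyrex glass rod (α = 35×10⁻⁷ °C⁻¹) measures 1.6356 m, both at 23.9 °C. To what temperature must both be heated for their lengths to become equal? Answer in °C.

Equal length when α₁L₁ΔT − α₂L₂ΔT = L₂ − L₁ = 1.00×10⁻³ m
α₁L₁ = 1.356718×10⁻⁵, α₂L₂ = 5.7246×10⁻⁶ → Δ(αL) = 7.84258×10⁻⁶ m/K
ΔT = 1.00×10⁻³ / 7.84258×10⁻⁶ = 127.509 K, so T = 23.9 + 127.509 = 151.409 °C

T = 151.4 °C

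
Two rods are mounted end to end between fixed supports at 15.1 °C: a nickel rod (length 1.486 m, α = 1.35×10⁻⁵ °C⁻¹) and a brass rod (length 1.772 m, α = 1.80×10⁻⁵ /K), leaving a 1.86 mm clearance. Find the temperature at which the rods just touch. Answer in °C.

T = 50.9 °C

α₁L₁ = 2.0061×10⁻⁵ m/K, α₂L₂ = 3.1896×10⁻⁵ m/K → total 5.1957×10⁻⁵ m/K
ΔT = g/(α₁L₁+α₂L₂) = 1.86×10⁻³ / 5.1957×10⁻⁵ = 35.799 K
T = 15.1 + 35.799 = 50.899 °C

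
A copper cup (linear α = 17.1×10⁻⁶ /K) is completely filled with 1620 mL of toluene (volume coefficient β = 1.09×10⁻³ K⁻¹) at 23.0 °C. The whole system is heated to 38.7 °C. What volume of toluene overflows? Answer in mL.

26.4 mL

The cup also expands: β_container ≈ 3α = 5.13×10⁻⁵ /K
Net overflow = V₀(β_liq − 3α_cont)ΔT
β − 3α = 1.09×10⁻³ − 5.13×10⁻⁵ = 1.0387×10⁻³ /K; ΔT = 15.7 K
ΔV = 1620 × 1.0387×10⁻³ × 15.7 = 26.4 mL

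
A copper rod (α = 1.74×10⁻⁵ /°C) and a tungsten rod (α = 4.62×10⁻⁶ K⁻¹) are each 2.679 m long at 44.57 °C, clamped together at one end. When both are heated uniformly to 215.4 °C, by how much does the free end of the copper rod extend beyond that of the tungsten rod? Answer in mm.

ΔT = 170.83 K
copper: ΔL = 1.74×10⁻⁵ × 2.679 m × 170.83 = 7.9632×10⁻³ m = 7.9632 mm
tungsten: ΔL = 4.62×10⁻⁶ × 2.679 m × 170.83 = 2.1144×10⁻³ m = 2.1144 mm
difference = 7.9632 − 2.1144 = 5.8488 mm

5.85 mm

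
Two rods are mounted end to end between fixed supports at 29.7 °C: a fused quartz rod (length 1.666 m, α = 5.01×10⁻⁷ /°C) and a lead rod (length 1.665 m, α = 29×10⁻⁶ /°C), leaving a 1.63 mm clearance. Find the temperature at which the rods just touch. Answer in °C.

α₁L₁ = 8.34666×10⁻⁷ m/K, α₂L₂ = 4.8285×10⁻⁵ m/K → total 4.9119666×10⁻⁵ m/K
ΔT = g/(α₁L₁+α₂L₂) = 1.63×10⁻³ / 4.9119666×10⁻⁵ = 33.184 K
T = 29.7 + 33.184 = 62.884 °C

T = 62.9 °C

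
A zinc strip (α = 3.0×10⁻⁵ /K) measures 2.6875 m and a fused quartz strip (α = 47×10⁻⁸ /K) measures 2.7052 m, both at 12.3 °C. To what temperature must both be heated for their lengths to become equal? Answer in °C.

T = 235.4 °C

Equal length when α₁L₁ΔT − α₂L₂ΔT = L₂ − L₁ = 1.77×10⁻² m
α₁L₁ = 8.0625×10⁻⁵, α₂L₂ = 1.271444×10⁻⁶ → Δ(αL) = 7.9353556×10⁻⁵ m/K
ΔT = 1.77×10⁻² / 7.9353556×10⁻⁵ = 223.052 K, so T = 12.3 + 223.052 = 235.352 °C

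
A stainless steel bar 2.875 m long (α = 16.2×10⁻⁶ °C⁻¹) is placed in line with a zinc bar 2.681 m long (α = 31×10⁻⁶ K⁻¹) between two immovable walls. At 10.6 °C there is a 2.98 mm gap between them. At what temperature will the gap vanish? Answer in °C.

Gap closes when ΔL₁ + ΔL₂ = 2.98 mm = 2.98×10⁻³ m
(α₁L₁ + α₂L₂)ΔT = g
α₁L₁ + α₂L₂ = 16.2×10⁻⁶×2.875 + 31×10⁻⁶×2.681 = 1.29686×10⁻⁴ m/K
ΔT = 2.98×10⁻³ / 1.29686×10⁻⁴ = 22.979 K
T = 10.6 + 22.979 = 33.579 °C

T = 33.6 °C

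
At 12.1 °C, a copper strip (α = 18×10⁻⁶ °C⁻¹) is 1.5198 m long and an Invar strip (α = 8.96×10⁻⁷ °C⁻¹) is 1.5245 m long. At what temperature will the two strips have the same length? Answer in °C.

L₁(1 + α₁ΔT) = L₂(1 + α₂ΔT) ⇒ ΔT = (L₂ − L₁)/(α₁L₁ − α₂L₂)
L₂ − L₁ = 1.5245 − 1.5198 = 4.70×10⁻³ m
α₁L₁ − α₂L₂ = 18×10⁻⁶×1.5198 − 8.96×10⁻⁷×1.5245 = 2.5990448×10⁻⁵ m/K
ΔT = 4.70×10⁻³ / 2.5990448×10⁻⁵ = 180.836 K
T = 12.1 + 180.836 = 192.936 °C

T = 192.9 °C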